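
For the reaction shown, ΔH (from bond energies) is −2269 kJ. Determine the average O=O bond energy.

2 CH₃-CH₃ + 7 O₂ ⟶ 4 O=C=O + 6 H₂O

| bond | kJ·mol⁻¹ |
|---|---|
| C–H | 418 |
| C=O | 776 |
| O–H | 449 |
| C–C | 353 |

D(O=O) ≈ 515 kJ/mol

Let D be the O=O bond energy.
Σ(broken) = 2×353 + 12×418 + 7×D = 5722 + 7D
Σ(formed) = 8×776 + 12×449 = 11596
ΔH = Σ(broken) − Σ(formed) = (5722 + 7D) − (11596) = −5874 + 7D
Setting this equal to −2269 kJ gives 7D = 3605, so D = 515 kJ/mol.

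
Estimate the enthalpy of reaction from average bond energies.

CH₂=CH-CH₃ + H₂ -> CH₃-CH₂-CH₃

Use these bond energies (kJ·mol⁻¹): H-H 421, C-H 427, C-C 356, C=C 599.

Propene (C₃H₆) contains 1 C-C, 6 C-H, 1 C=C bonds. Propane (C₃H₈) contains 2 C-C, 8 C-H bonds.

ΔH ≈ −190 kJ

Bonds broken (reactants):
  C-C: 1 × 356 = 356
  C-H: 6 × 427 = 2562
  C=C: 1 × 599 = 599
  H-H: 1 × 421 = 421
  Σ(broken) = 3938 kJ
Bonds formed (products):
  C-C: 2 × 356 = 712
  C-H: 8 × 427 = 3416
  Σ(formed) = 4128 kJ
ΔH = Σ(broken) − Σ(formed) = 3938 − 4128 = −190 kJ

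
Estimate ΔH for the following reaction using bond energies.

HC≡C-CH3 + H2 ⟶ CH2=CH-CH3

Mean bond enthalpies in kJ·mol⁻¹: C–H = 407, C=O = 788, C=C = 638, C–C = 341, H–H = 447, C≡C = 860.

ΔH ≈ −145 kJ

Bonds broken (reactants):
  C≡C: 1 × 860 = 860
  C–C: 1 × 341 = 341
  C–H: 4 × 407 = 1628
  H–H: 1 × 447 = 447
  Σ(broken) = 3276 kJ
Bonds formed (products):
  C–C: 1 × 341 = 341
  C–H: 6 × 407 = 2442
  C=C: 1 × 638 = 638
  Σ(formed) = 3421 kJ
ΔH = Σ(broken) − Σ(formed) = 3276 − 3421 = −145 kJ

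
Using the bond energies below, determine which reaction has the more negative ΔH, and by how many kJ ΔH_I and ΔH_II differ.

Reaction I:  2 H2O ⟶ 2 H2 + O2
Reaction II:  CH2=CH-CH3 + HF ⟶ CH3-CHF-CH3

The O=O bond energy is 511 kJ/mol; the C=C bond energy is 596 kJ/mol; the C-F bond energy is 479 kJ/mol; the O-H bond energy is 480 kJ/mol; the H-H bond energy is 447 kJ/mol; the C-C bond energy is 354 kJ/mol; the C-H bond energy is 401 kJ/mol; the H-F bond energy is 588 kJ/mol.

Reaction II, by 565 kJ

Reaction I:
  Bonds broken (reactants):
    O-H: 4 × 480 = 1920
    Σ(broken) = 1920 kJ
  Bonds formed (products):
    H-H: 2 × 447 = 894
    O=O: 1 × 511 = 511
    Σ(formed) = 1405 kJ
  ΔH_I = 1920 − 1405 = +515 kJ
Reaction II:
  Bonds broken (reactants):
    C-C: 1 × 354 = 354
    C-H: 6 × 401 = 2406
    C=C: 1 × 596 = 596
    H-F: 1 × 588 = 588
    Σ(broken) = 3944 kJ
  Bonds formed (products):
    C-C: 2 × 354 = 708
    C-F: 1 × 479 = 479
    C-H: 7 × 401 = 2807
    Σ(formed) = 3994 kJ
  ΔH_II = 3944 − 3994 = −50 kJ
ΔH_I − ΔH_II = +565 kJ, so reaction II has the more negative ΔH; |ΔH_I − ΔH_II| = 565 kJ.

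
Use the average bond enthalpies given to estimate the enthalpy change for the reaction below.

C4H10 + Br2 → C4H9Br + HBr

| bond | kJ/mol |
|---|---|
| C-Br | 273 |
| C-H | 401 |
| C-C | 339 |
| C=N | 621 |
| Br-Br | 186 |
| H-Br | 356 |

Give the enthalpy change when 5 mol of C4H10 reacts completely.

ΔH = −210 kJ

Bonds broken (reactants):
  Br-Br: 1 × 186 = 186
  C-C: 3 × 339 = 1017
  C-H: 10 × 401 = 4010
  Σ(broken) = 5213 kJ
Bonds formed (products):
  C-Br: 1 × 273 = 273
  C-C: 3 × 339 = 1017
  C-H: 9 × 401 = 3609
  H-Br: 1 × 356 = 356
  Σ(formed) = 5255 kJ
ΔH = Σ(broken) − Σ(formed) = 5213 − 5255 = −42 kJ
For 5× the reaction as written: 5 × (−42) = −210 kJ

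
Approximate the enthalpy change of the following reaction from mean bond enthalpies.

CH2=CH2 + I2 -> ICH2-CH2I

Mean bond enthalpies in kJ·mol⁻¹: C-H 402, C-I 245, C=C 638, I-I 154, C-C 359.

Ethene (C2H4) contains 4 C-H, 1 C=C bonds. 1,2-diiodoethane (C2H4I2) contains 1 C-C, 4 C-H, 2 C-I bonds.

ΔH ≈ −57 kJ

Bonds broken (reactants):
  C-H: 4 × 402 = 1608
  C=C: 1 × 638 = 638
  I-I: 1 × 154 = 154
  Σ(broken) = 2400 kJ
Bonds formed (products):
  C-C: 1 × 359 = 359
  C-H: 4 × 402 = 1608
  C-I: 2 × 245 = 490
  Σ(formed) = 2457 kJ
ΔH = Σ(broken) − Σ(formed) = 2400 − 2457 = −57 kJ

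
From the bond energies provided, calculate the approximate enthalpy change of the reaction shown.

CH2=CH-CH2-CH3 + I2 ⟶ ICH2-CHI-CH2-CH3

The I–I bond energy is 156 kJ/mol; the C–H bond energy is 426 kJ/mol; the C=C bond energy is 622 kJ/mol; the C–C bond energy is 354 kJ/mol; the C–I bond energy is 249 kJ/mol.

Bonds broken (reactants):
  C–C: 2 × 354 = 708
  C–H: 8 × 426 = 3408
  C=C: 1 × 622 = 622
  I–I: 1 × 156 = 156
  Σ(broken) = 4894 kJ
Bonds formed (products):
  C–C: 3 × 354 = 1062
  C–H: 8 × 426 = 3408
  C–I: 2 × 249 = 498
  Σ(formed) = 4968 kJ
ΔH = Σ(broken) − Σ(formed) = 4894 − 4968 = −74 kJ

ΔH ≈ −74 kJ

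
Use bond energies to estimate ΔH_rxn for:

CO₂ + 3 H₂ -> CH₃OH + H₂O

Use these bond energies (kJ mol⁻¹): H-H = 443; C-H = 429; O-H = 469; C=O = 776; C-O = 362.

Bonds broken (reactants):
  C=O: 2 × 776 = 1552
  H-H: 3 × 443 = 1329
  Σ(broken) = 2881 kJ
Bonds formed (products):
  C-H: 3 × 429 = 1287
  C-O: 1 × 362 = 362
  O-H: 3 × 469 = 1407
  Σ(formed) = 3056 kJ
ΔH = Σ(broken) − Σ(formed) = 2881 − 3056 = −175 kJ

ΔH ≈ −175 kJ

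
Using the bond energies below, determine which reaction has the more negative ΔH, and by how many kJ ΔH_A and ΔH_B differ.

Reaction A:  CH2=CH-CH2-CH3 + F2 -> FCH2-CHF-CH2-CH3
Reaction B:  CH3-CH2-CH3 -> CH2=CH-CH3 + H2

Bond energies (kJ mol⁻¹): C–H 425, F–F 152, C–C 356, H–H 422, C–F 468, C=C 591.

Reaction A:
  Bonds broken (reactants):
    C–C: 2 × 356 = 712
    C–H: 8 × 425 = 3400
    C=C: 1 × 591 = 591
    F–F: 1 × 152 = 152
    Σ(broken) = 4855 kJ
  Bonds formed (products):
    C–C: 3 × 356 = 1068
    C–F: 2 × 468 = 936
    C–H: 8 × 425 = 3400
    Σ(formed) = 5404 kJ
  ΔH_A = 4855 − 5404 = −549 kJ
Reaction B:
  Bonds broken (reactants):
    C–C: 2 × 356 = 712
    C–H: 8 × 425 = 3400
    Σ(broken) = 4112 kJ
  Bonds formed (products):
    C–C: 1 × 356 = 356
    C–H: 6 × 425 = 2550
    C=C: 1 × 591 = 591
    H–H: 1 × 422 = 422
    Σ(formed) = 3919 kJ
  ΔH_B = 4112 − 3919 = +193 kJ
ΔH_A − ΔH_B = −742 kJ, so reaction A has the more negative ΔH; |ΔH_A − ΔH_B| = 742 kJ.

Reaction A, by 742 kJ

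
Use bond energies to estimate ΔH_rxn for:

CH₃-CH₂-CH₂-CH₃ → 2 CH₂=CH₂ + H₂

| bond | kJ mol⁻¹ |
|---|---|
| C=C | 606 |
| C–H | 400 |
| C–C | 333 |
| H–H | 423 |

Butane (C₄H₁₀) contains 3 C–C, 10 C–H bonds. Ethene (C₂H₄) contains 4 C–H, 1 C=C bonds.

Bonds broken (reactants):
  C–C: 3 × 333 = 999
  C–H: 10 × 400 = 4000
  Σ(broken) = 4999 kJ
Bonds formed (products):
  C–H: 8 × 400 = 3200
  C=C: 2 × 606 = 1212
  H–H: 1 × 423 = 423
  Σ(formed) = 4835 kJ
ΔH = Σ(broken) − Σ(formed) = 4999 − 4835 = +164 kJ

ΔH ≈ +164 kJ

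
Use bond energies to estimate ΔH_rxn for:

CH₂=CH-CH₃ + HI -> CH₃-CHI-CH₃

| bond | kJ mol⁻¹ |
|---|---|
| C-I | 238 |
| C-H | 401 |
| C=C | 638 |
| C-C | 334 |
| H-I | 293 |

Bonds broken (reactants):
  C-C: 1 × 334 = 334
  C-H: 6 × 401 = 2406
  C=C: 1 × 638 = 638
  H-I: 1 × 293 = 293
  Σ(broken) = 3671 kJ
Bonds formed (products):
  C-C: 2 × 334 = 668
  C-H: 7 × 401 = 2807
  C-I: 1 × 238 = 238
  Σ(formed) = 3713 kJ
ΔH = Σ(broken) − Σ(formed) = 3671 − 3713 = −42 kJ

ΔH ≈ −42 kJ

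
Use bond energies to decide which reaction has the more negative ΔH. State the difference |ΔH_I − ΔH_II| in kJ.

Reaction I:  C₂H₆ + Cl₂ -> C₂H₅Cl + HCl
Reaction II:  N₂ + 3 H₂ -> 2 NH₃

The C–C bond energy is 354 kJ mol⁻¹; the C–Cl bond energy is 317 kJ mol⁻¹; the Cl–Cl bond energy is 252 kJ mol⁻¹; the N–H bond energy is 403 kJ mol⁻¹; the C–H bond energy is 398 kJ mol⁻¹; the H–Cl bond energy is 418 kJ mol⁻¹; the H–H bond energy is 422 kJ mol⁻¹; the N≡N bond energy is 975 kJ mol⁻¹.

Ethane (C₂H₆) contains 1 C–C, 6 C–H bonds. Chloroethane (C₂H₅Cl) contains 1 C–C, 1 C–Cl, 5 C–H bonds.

Reaction I:
  Bonds broken (reactants):
    C–C: 1 × 354 = 354
    C–H: 6 × 398 = 2388
    Cl–Cl: 1 × 252 = 252
    Σ(broken) = 2994 kJ
  Bonds formed (products):
    C–C: 1 × 354 = 354
    C–Cl: 1 × 317 = 317
    C–H: 5 × 398 = 1990
    H–Cl: 1 × 418 = 418
    Σ(formed) = 3079 kJ
  ΔH_I = 2994 − 3079 = −85 kJ
Reaction II:
  Bonds broken (reactants):
    H–H: 3 × 422 = 1266
    N≡N: 1 × 975 = 975
    Σ(broken) = 2241 kJ
  Bonds formed (products):
    N–H: 6 × 403 = 2418
    Σ(formed) = 2418 kJ
  ΔH_II = 2241 − 2418 = −177 kJ
ΔH_I − ΔH_II = +92 kJ, so reaction II has the more negative ΔH; |ΔH_I − ΔH_II| = 92 kJ.

Reaction II, by 92 kJ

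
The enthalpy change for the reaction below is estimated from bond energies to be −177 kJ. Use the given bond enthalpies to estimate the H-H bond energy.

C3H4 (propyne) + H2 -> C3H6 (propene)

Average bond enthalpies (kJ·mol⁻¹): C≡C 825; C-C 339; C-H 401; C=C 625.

D(H-H) ≈ 425 kJ/mol

Let D be the H-H bond energy.
Σ(broken) = 1×825 + 1×339 + 4×401 + 1×D = 2768 + D
Σ(formed) = 1×339 + 6×401 + 1×625 = 3370
ΔH = Σ(broken) − Σ(formed) = (2768 + D) − (3370) = −602 + D
Setting this equal to −177 kJ gives D = 425 kJ/mol.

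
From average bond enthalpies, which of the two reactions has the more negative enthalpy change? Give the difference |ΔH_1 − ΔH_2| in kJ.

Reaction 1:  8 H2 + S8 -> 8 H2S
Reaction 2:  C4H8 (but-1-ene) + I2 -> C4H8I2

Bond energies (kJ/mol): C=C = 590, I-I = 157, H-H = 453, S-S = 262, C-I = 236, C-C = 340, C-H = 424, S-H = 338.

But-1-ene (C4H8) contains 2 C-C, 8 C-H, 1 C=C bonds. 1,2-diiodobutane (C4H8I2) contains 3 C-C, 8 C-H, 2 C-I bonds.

Reaction 1:
  Bonds broken (reactants):
    H-H: 8 × 453 = 3624
    S-S: 8 × 262 = 2096
    Σ(broken) = 5720 kJ
  Bonds formed (products):
    S-H: 16 × 338 = 5408
    Σ(formed) = 5408 kJ
  ΔH_1 = 5720 − 5408 = +312 kJ
Reaction 2:
  Bonds broken (reactants):
    C-C: 2 × 340 = 680
    C-H: 8 × 424 = 3392
    C=C: 1 × 590 = 590
    I-I: 1 × 157 = 157
    Σ(broken) = 4819 kJ
  Bonds formed (products):
    C-C: 3 × 340 = 1020
    C-H: 8 × 424 = 3392
    C-I: 2 × 236 = 472
    Σ(formed) = 4884 kJ
  ΔH_2 = 4819 − 4884 = −65 kJ
ΔH_1 − ΔH_2 = +377 kJ, so reaction 2 has the more negative ΔH; |ΔH_1 − ΔH_2| = 377 kJ.

Reaction 2, by 377 kJ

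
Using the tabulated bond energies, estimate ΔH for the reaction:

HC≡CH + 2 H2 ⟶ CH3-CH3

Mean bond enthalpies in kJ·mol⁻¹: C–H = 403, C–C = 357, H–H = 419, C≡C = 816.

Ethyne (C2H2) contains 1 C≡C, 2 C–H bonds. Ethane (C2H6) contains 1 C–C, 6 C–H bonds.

Bonds broken (reactants):
  C≡C: 1 × 816 = 816
  C–H: 2 × 403 = 806
  H–H: 2 × 419 = 838
  Σ(broken) = 2460 kJ
Bonds formed (products):
  C–C: 1 × 357 = 357
  C–H: 6 × 403 = 2418
  Σ(formed) = 2775 kJ
ΔH = Σ(broken) − Σ(formed) = 2460 − 2775 = −315 kJ

ΔH ≈ −315 kJ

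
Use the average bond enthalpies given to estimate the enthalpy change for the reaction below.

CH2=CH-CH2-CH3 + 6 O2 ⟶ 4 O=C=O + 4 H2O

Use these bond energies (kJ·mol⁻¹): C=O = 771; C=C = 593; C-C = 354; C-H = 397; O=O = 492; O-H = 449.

Bonds broken (reactants):
  C-C: 2 × 354 = 708
  C-H: 8 × 397 = 3176
  C=C: 1 × 593 = 593
  O=O: 6 × 492 = 2952
  Σ(broken) = 7429 kJ
Bonds formed (products):
  C=O: 8 × 771 = 6168
  O-H: 8 × 449 = 3592
  Σ(formed) = 9760 kJ
ΔH = Σ(broken) − Σ(formed) = 7429 − 9760 = −2331 kJ

ΔH ≈ −2331 kJ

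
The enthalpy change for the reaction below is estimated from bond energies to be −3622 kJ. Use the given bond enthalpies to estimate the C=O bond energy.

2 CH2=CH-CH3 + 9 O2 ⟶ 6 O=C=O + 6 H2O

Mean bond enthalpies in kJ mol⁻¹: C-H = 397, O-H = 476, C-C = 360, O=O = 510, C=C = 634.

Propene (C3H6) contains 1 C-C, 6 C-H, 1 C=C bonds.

D(C=O) ≈ 771 kJ/mol

Let D be the C=O bond energy.
Σ(broken) = 2×360 + 12×397 + 2×634 + 9×510 = 11342
Σ(formed) = 12×D + 12×476 = 5712 + 12D
ΔH = Σ(broken) − Σ(formed) = (11342) − (5712 + 12D) = +5630 − 12D
Setting this equal to −3622 kJ gives 12D = 9252, so D = 771 kJ/mol.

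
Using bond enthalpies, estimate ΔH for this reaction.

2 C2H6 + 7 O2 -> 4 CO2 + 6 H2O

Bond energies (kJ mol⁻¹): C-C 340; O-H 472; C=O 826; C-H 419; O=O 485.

Bonds broken (reactants):
  C-C: 2 × 340 = 680
  C-H: 12 × 419 = 5028
  O=O: 7 × 485 = 3395
  Σ(broken) = 9103 kJ
Bonds formed (products):
  C=O: 8 × 826 = 6608
  O-H: 12 × 472 = 5664
  Σ(formed) = 12272 kJ
ΔH = Σ(broken) − Σ(formed) = 9103 − 12272 = −3169 kJ

ΔH ≈ −3169 kJ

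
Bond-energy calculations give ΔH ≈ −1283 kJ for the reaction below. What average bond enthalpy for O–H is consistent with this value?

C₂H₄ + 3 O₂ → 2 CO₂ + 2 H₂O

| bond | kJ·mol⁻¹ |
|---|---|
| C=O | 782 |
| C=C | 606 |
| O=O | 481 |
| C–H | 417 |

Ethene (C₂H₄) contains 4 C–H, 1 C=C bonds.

D(O–H) ≈ 468 kJ/mol

Let D be the O–H bond energy.
Σ(broken) = 4×417 + 1×606 + 3×481 = 3717
Σ(formed) = 4×782 + 4×D = 3128 + 4D
ΔH = Σ(broken) − Σ(formed) = (3717) − (3128 + 4D) = +589 − 4D
Setting this equal to −1283 kJ gives 4D = 1872, so D = 468 kJ/mol.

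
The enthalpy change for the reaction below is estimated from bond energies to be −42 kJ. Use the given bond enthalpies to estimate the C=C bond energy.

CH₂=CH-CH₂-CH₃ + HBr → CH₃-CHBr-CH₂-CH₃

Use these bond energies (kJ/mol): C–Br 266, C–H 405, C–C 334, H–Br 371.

Let D be the C=C bond energy.
Σ(broken) = 2×334 + 8×405 + 1×D + 1×371 = 4279 + D
Σ(formed) = 1×266 + 3×334 + 9×405 = 4913
ΔH = Σ(broken) − Σ(formed) = (4279 + D) − (4913) = −634 + D
Setting this equal to −42 kJ gives D = 592 kJ/mol.

D(C=C) ≈ 592 kJ/mol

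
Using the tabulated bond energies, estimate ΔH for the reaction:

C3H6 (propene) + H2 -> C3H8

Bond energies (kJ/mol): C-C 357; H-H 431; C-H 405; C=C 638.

ΔH ≈ −98 kJ

Bonds broken (reactants):
  C-C: 1 × 357 = 357
  C-H: 6 × 405 = 2430
  C=C: 1 × 638 = 638
  H-H: 1 × 431 = 431
  Σ(broken) = 3856 kJ
Bonds formed (products):
  C-C: 2 × 357 = 714
  C-H: 8 × 405 = 3240
  Σ(formed) = 3954 kJ
ΔH = Σ(broken) − Σ(formed) = 3856 − 3954 = −98 kJ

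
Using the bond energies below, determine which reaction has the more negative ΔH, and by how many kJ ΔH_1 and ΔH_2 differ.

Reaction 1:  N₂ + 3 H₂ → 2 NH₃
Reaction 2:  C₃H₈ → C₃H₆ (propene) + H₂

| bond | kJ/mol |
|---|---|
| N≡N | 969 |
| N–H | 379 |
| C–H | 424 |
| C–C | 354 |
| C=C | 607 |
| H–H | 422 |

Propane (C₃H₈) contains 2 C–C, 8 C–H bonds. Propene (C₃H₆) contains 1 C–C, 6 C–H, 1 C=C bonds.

Reaction 1:
  Bonds broken (reactants):
    H–H: 3 × 422 = 1266
    N≡N: 1 × 969 = 969
    Σ(broken) = 2235 kJ
  Bonds formed (products):
    N–H: 6 × 379 = 2274
    Σ(formed) = 2274 kJ
  ΔH_1 = 2235 − 2274 = −39 kJ
Reaction 2:
  Bonds broken (reactants):
    C–C: 2 × 354 = 708
    C–H: 8 × 424 = 3392
    Σ(broken) = 4100 kJ
  Bonds formed (products):
    C–C: 1 × 354 = 354
    C–H: 6 × 424 = 2544
    C=C: 1 × 607 = 607
    H–H: 1 × 422 = 422
    Σ(formed) = 3927 kJ
  ΔH_2 = 4100 − 3927 = +173 kJ
ΔH_1 − ΔH_2 = −212 kJ, so reaction 1 has the more negative ΔH; |ΔH_1 − ΔH_2| = 212 kJ.

Reaction 1, by 212 kJ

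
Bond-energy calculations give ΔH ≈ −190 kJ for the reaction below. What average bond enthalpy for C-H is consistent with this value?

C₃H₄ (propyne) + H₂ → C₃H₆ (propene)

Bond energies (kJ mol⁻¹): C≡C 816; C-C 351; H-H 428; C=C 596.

D(C-H) ≈ 419 kJ/mol

Let D be the C-H bond energy.
Σ(broken) = 1×816 + 1×351 + 4×D + 1×428 = 1595 + 4D
Σ(formed) = 1×351 + 6×D + 1×596 = 947 + 6D
ΔH = Σ(broken) − Σ(formed) = (1595 + 4D) − (947 + 6D) = +648 − 2D
Setting this equal to −190 kJ gives 2D = 838, so D = 419 kJ/mol.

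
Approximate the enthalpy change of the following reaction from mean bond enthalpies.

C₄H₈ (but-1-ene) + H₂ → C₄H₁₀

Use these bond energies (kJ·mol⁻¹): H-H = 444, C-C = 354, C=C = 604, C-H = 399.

Bonds broken (reactants):
  C-C: 2 × 354 = 708
  C-H: 8 × 399 = 3192
  C=C: 1 × 604 = 604
  H-H: 1 × 444 = 444
  Σ(broken) = 4948 kJ
Bonds formed (products):
  C-C: 3 × 354 = 1062
  C-H: 10 × 399 = 3990
  Σ(formed) = 5052 kJ
ΔH = Σ(broken) − Σ(formed) = 4948 − 5052 = −104 kJ

ΔH ≈ −104 kJ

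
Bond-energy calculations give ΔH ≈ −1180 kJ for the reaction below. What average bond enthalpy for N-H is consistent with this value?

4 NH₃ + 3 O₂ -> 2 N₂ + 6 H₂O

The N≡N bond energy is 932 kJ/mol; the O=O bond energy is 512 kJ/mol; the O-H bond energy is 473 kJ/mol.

D(N-H) ≈ 402 kJ/mol

Let D be the N-H bond energy.
Σ(broken) = 12×D + 3×512 = 1536 + 12D
Σ(formed) = 2×932 + 12×473 = 7540
ΔH = Σ(broken) − Σ(formed) = (1536 + 12D) − (7540) = −6004 + 12D
Setting this equal to −1180 kJ gives 12D = 4824, so D = 402 kJ/mol.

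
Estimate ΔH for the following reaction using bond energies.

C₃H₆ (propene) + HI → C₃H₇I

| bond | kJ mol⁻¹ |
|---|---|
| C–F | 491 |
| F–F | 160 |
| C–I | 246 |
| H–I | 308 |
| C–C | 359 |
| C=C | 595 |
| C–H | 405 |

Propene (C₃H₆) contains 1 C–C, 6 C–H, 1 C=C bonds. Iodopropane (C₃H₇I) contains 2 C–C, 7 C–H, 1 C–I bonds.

ΔH ≈ −107 kJ

Bonds broken (reactants):
  C–C: 1 × 359 = 359
  C–H: 6 × 405 = 2430
  C=C: 1 × 595 = 595
  H–I: 1 × 308 = 308
  Σ(broken) = 3692 kJ
Bonds formed (products):
  C–C: 2 × 359 = 718
  C–H: 7 × 405 = 2835
  C–I: 1 × 246 = 246
  Σ(formed) = 3799 kJ
ΔH = Σ(broken) − Σ(formed) = 3692 − 3799 = −107 kJ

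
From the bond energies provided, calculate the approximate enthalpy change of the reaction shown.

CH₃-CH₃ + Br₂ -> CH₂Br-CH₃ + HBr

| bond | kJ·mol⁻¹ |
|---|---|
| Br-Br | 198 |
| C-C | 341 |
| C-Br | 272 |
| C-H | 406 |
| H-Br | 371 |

ΔH ≈ −39 kJ

Bonds broken (reactants):
  Br-Br: 1 × 198 = 198
  C-C: 1 × 341 = 341
  C-H: 6 × 406 = 2436
  Σ(broken) = 2975 kJ
Bonds formed (products):
  C-Br: 1 × 272 = 272
  C-C: 1 × 341 = 341
  C-H: 5 × 406 = 2030
  H-Br: 1 × 371 = 371
  Σ(formed) = 3014 kJ
ΔH = Σ(broken) − Σ(formed) = 2975 − 3014 = −39 kJ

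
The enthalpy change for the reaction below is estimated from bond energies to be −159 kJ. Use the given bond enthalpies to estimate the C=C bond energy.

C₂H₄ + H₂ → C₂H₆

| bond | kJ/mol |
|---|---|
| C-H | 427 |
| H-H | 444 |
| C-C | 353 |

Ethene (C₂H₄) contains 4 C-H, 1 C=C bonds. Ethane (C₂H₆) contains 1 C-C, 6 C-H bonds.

Let D be the C=C bond energy.
Σ(broken) = 4×427 + 1×D + 1×444 = 2152 + D
Σ(formed) = 1×353 + 6×427 = 2915
ΔH = Σ(broken) − Σ(formed) = (2152 + D) − (2915) = −763 + D
Setting this equal to −159 kJ gives D = 604 kJ/mol.

D(C=C) ≈ 604 kJ/mol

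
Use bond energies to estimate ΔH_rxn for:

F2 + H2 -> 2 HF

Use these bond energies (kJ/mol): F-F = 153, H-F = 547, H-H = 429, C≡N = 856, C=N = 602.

Bonds broken (reactants):
  F-F: 1 × 153 = 153
  H-H: 1 × 429 = 429
  Σ(broken) = 582 kJ
Bonds formed (products):
  H-F: 2 × 547 = 1094
  Σ(formed) = 1094 kJ
ΔH = Σ(broken) − Σ(formed) = 582 − 1094 = −512 kJ

ΔH ≈ −512 kJ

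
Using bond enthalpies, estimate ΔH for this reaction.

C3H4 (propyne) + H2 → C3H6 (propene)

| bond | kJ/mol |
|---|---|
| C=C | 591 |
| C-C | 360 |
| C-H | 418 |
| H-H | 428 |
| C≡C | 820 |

ΔH ≈ −179 kJ

Bonds broken (reactants):
  C≡C: 1 × 820 = 820
  C-C: 1 × 360 = 360
  C-H: 4 × 418 = 1672
  H-H: 1 × 428 = 428
  Σ(broken) = 3280 kJ
Bonds formed (products):
  C-C: 1 × 360 = 360
  C-H: 6 × 418 = 2508
  C=C: 1 × 591 = 591
  Σ(formed) = 3459 kJ
ΔH = Σ(broken) − Σ(formed) = 3280 − 3459 = −179 kJ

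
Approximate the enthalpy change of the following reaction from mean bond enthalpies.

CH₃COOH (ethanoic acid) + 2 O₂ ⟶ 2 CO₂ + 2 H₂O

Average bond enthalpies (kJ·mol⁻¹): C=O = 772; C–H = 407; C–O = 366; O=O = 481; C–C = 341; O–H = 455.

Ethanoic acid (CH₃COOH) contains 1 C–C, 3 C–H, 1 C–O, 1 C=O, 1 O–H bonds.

Bonds broken (reactants):
  C–C: 1 × 341 = 341
  C–H: 3 × 407 = 1221
  C–O: 1 × 366 = 366
  C=O: 1 × 772 = 772
  O–H: 1 × 455 = 455
  O=O: 2 × 481 = 962
  Σ(broken) = 4117 kJ
Bonds formed (products):
  C=O: 4 × 772 = 3088
  O–H: 4 × 455 = 1820
  Σ(formed) = 4908 kJ
ΔH = Σ(broken) − Σ(formed) = 4117 − 4908 = −791 kJ

ΔH ≈ −791 kJ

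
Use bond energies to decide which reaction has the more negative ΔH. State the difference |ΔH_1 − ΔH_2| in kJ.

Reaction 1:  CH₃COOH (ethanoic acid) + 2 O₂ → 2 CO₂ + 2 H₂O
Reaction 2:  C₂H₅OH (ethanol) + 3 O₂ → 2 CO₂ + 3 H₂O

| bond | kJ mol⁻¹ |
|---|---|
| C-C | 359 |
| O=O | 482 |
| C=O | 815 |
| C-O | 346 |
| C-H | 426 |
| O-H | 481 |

Reaction 2, by 443 kJ

Reaction 1:
  Bonds broken (reactants):
    C-C: 1 × 359 = 359
    C-H: 3 × 426 = 1278
    C-O: 1 × 346 = 346
    C=O: 1 × 815 = 815
    O-H: 1 × 481 = 481
    O=O: 2 × 482 = 964
    Σ(broken) = 4243 kJ
  Bonds formed (products):
    C=O: 4 × 815 = 3260
    O-H: 4 × 481 = 1924
    Σ(formed) = 5184 kJ
  ΔH_1 = 4243 − 5184 = −941 kJ
Reaction 2:
  Bonds broken (reactants):
    C-C: 1 × 359 = 359
    C-H: 5 × 426 = 2130
    C-O: 1 × 346 = 346
    O-H: 1 × 481 = 481
    O=O: 3 × 482 = 1446
    Σ(broken) = 4762 kJ
  Bonds formed (products):
    C=O: 4 × 815 = 3260
    O-H: 6 × 481 = 2886
    Σ(formed) = 6146 kJ
  ΔH_2 = 4762 − 6146 = −1384 kJ
ΔH_1 − ΔH_2 = +443 kJ, so reaction 2 has the more negative ΔH; |ΔH_1 − ΔH_2| = 443 kJ.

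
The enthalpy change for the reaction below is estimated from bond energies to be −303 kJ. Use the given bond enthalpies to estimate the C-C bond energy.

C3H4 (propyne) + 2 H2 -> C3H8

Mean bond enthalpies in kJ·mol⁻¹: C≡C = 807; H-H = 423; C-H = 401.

D(C-C) ≈ 352 kJ/mol

Let D be the C-C bond energy.
Σ(broken) = 1×807 + 1×D + 4×401 + 2×423 = 3257 + D
Σ(formed) = 2×D + 8×401 = 3208 + 2D
ΔH = Σ(broken) − Σ(formed) = (3257 + D) − (3208 + 2D) = +49 − D
Setting this equal to −303 kJ gives D = 352 kJ/mol.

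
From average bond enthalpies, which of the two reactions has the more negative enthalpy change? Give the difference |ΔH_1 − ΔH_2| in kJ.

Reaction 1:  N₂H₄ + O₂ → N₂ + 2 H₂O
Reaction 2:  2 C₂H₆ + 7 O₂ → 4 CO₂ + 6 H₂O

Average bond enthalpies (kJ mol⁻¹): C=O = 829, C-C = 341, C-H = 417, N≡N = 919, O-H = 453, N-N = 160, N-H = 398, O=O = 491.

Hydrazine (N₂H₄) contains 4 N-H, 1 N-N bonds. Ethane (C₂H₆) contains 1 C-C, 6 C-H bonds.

Reaction 2, by 2457 kJ

Reaction 1:
  Bonds broken (reactants):
    N-H: 4 × 398 = 1592
    N-N: 1 × 160 = 160
    O=O: 1 × 491 = 491
    Σ(broken) = 2243 kJ
  Bonds formed (products):
    N≡N: 1 × 919 = 919
    O-H: 4 × 453 = 1812
    Σ(formed) = 2731 kJ
  ΔH_1 = 2243 − 2731 = −488 kJ
Reaction 2:
  Bonds broken (reactants):
    C-C: 2 × 341 = 682
    C-H: 12 × 417 = 5004
    O=O: 7 × 491 = 3437
    Σ(broken) = 9123 kJ
  Bonds formed (products):
    C=O: 8 × 829 = 6632
    O-H: 12 × 453 = 5436
    Σ(formed) = 12068 kJ
  ΔH_2 = 9123 − 12068 = −2945 kJ
ΔH_1 − ΔH_2 = +2457 kJ, so reaction 2 has the more negative ΔH; |ΔH_1 − ΔH_2| = 2457 kJ.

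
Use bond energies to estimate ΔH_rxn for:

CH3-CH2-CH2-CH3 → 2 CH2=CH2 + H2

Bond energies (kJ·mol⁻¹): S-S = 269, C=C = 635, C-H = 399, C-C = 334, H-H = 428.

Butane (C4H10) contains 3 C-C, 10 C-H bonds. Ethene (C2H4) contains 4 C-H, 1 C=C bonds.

ΔH ≈ +102 kJ

Bonds broken (reactants):
  C-C: 3 × 334 = 1002
  C-H: 10 × 399 = 3990
  Σ(broken) = 4992 kJ
Bonds formed (products):
  C-H: 8 × 399 = 3192
  C=C: 2 × 635 = 1270
  H-H: 1 × 428 = 428
  Σ(formed) = 4890 kJ
ΔH = Σ(broken) − Σ(formed) = 4992 − 4890 = +102 kJ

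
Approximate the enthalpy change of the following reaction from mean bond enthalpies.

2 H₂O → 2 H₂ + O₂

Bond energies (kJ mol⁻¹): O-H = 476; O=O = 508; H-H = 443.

Bonds broken (reactants):
  O-H: 4 × 476 = 1904
  Σ(broken) = 1904 kJ
Bonds formed (products):
  H-H: 2 × 443 = 886
  O=O: 1 × 508 = 508
  Σ(formed) = 1394 kJ
ΔH = Σ(broken) − Σ(formed) = 1904 − 1394 = +510 kJ

ΔH ≈ +510 kJ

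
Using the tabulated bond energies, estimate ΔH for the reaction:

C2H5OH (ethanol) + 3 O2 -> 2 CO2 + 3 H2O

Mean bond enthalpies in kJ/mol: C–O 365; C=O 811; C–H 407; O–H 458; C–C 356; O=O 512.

ΔH ≈ −1242 kJ

Bonds broken (reactants):
  C–C: 1 × 356 = 356
  C–H: 5 × 407 = 2035
  C–O: 1 × 365 = 365
  O–H: 1 × 458 = 458
  O=O: 3 × 512 = 1536
  Σ(broken) = 4750 kJ
Bonds formed (products):
  C=O: 4 × 811 = 3244
  O–H: 6 × 458 = 2748
  Σ(formed) = 5992 kJ
ΔH = Σ(broken) − Σ(formed) = 4750 − 5992 = −1242 kJ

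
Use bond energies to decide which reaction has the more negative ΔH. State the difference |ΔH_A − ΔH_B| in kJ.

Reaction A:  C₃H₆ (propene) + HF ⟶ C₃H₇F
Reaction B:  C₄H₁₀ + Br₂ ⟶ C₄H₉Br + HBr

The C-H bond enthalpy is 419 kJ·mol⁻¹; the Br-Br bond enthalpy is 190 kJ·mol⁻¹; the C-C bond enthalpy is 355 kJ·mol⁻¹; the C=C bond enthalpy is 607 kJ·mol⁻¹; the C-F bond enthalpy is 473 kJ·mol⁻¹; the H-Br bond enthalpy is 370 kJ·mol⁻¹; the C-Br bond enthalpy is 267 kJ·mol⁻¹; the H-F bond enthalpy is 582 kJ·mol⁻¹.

Reaction A:
  Bonds broken (reactants):
    C-C: 1 × 355 = 355
    C-H: 6 × 419 = 2514
    C=C: 1 × 607 = 607
    H-F: 1 × 582 = 582
    Σ(broken) = 4058 kJ
  Bonds formed (products):
    C-C: 2 × 355 = 710
    C-F: 1 × 473 = 473
    C-H: 7 × 419 = 2933
    Σ(formed) = 4116 kJ
  ΔH_A = 4058 − 4116 = −58 kJ
Reaction B:
  Bonds broken (reactants):
    Br-Br: 1 × 190 = 190
    C-C: 3 × 355 = 1065
    C-H: 10 × 419 = 4190
    Σ(broken) = 5445 kJ
  Bonds formed (products):
    C-Br: 1 × 267 = 267
    C-C: 3 × 355 = 1065
    C-H: 9 × 419 = 3771
    H-Br: 1 × 370 = 370
    Σ(formed) = 5473 kJ
  ΔH_B = 5445 − 5473 = −28 kJ
ΔH_A − ΔH_B = −30 kJ, so reaction A has the more negative ΔH; |ΔH_A − ΔH_B| = 30 kJ.

Reaction A, by 30 kJ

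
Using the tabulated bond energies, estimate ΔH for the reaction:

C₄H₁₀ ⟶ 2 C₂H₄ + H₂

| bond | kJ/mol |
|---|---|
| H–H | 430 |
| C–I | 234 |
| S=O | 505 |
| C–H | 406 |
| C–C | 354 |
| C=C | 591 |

ΔH ≈ +262 kJ

Bonds broken (reactants):
  C–C: 3 × 354 = 1062
  C–H: 10 × 406 = 4060
  Σ(broken) = 5122 kJ
Bonds formed (products):
  C–H: 8 × 406 = 3248
  C=C: 2 × 591 = 1182
  H–H: 1 × 430 = 430
  Σ(formed) = 4860 kJ
ΔH = Σ(broken) − Σ(formed) = 5122 − 4860 = +262 kJ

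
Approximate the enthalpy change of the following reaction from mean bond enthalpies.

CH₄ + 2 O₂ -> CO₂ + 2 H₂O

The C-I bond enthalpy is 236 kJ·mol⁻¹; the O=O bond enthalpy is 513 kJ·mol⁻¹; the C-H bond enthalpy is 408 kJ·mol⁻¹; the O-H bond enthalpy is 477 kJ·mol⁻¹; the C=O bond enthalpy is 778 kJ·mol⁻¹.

Bonds broken (reactants):
  C-H: 4 × 408 = 1632
  O=O: 2 × 513 = 1026
  Σ(broken) = 2658 kJ
Bonds formed (products):
  C=O: 2 × 778 = 1556
  O-H: 4 × 477 = 1908
  Σ(formed) = 3464 kJ
ΔH = Σ(broken) − Σ(formed) = 2658 − 3464 = −806 kJ

ΔH ≈ −806 kJ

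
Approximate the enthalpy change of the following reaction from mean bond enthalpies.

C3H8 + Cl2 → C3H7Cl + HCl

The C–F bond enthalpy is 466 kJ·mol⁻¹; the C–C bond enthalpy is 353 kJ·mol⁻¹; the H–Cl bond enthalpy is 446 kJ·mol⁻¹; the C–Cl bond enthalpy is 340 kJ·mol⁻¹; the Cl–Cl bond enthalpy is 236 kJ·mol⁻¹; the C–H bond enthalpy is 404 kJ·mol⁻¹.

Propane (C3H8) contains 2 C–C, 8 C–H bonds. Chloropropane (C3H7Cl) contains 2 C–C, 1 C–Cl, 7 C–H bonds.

Bonds broken (reactants):
  C–C: 2 × 353 = 706
  C–H: 8 × 404 = 3232
  Cl–Cl: 1 × 236 = 236
  Σ(broken) = 4174 kJ
Bonds formed (products):
  C–C: 2 × 353 = 706
  C–Cl: 1 × 340 = 340
  C–H: 7 × 404 = 2828
  H–Cl: 1 × 446 = 446
  Σ(formed) = 4320 kJ
ΔH = Σ(broken) − Σ(formed) = 4174 − 4320 = −146 kJ

ΔH ≈ −146 kJ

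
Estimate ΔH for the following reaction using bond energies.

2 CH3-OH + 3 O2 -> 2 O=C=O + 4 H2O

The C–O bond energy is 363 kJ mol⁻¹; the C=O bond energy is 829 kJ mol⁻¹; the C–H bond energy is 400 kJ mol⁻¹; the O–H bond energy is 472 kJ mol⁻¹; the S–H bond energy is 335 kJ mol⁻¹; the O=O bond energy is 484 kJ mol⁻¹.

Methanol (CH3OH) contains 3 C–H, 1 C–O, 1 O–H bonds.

Bonds broken (reactants):
  C–H: 6 × 400 = 2400
  C–O: 2 × 363 = 726
  O–H: 2 × 472 = 944
  O=O: 3 × 484 = 1452
  Σ(broken) = 5522 kJ
Bonds formed (products):
  C=O: 4 × 829 = 3316
  O–H: 8 × 472 = 3776
  Σ(formed) = 7092 kJ
ΔH = Σ(broken) − Σ(formed) = 5522 − 7092 = −1570 kJ

ΔH ≈ −1570 kJ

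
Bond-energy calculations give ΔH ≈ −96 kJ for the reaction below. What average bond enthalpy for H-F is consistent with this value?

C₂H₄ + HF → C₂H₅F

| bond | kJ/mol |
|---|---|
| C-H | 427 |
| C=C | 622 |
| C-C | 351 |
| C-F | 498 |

Let D be the H-F bond energy.
Σ(broken) = 4×427 + 1×622 + 1×D = 2330 + D
Σ(formed) = 1×351 + 1×498 + 5×427 = 2984
ΔH = Σ(broken) − Σ(formed) = (2330 + D) − (2984) = −654 + D
Setting this equal to −96 kJ gives D = 558 kJ/mol.

D(H-F) ≈ 558 kJ/mol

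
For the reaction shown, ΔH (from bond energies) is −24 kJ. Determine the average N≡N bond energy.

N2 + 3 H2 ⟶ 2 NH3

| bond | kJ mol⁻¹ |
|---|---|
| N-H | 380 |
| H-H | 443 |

D(N≡N) ≈ 927 kJ/mol

Let D be the N≡N bond energy.
Σ(broken) = 3×443 + 1×D = 1329 + D
Σ(formed) = 6×380 = 2280
ΔH = Σ(broken) − Σ(formed) = (1329 + D) − (2280) = −951 + D
Setting this equal to −24 kJ gives D = 927 kJ/mol.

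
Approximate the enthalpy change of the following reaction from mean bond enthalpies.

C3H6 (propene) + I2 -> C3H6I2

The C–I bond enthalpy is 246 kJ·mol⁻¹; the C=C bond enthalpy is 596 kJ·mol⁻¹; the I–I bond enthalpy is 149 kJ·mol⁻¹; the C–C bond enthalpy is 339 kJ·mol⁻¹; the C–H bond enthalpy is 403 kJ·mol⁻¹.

Bonds broken (reactants):
  C–C: 1 × 339 = 339
  C–H: 6 × 403 = 2418
  C=C: 1 × 596 = 596
  I–I: 1 × 149 = 149
  Σ(broken) = 3502 kJ
Bonds formed (products):
  C–C: 2 × 339 = 678
  C–H: 6 × 403 = 2418
  C–I: 2 × 246 = 492
  Σ(formed) = 3588 kJ
ΔH = Σ(broken) − Σ(formed) = 3502 − 3588 = −86 kJ

ΔH ≈ −86 kJ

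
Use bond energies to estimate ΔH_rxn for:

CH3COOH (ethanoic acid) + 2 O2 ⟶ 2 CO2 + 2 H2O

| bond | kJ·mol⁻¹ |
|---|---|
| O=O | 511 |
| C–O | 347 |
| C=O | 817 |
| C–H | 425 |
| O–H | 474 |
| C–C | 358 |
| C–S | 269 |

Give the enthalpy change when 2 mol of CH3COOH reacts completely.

Bonds broken (reactants):
  C–C: 1 × 358 = 358
  C–H: 3 × 425 = 1275
  C–O: 1 × 347 = 347
  C=O: 1 × 817 = 817
  O–H: 1 × 474 = 474
  O=O: 2 × 511 = 1022
  Σ(broken) = 4293 kJ
Bonds formed (products):
  C=O: 4 × 817 = 3268
  O–H: 4 × 474 = 1896
  Σ(formed) = 5164 kJ
ΔH = Σ(broken) − Σ(formed) = 4293 − 5164 = −871 kJ
For 2× the reaction as written: 2 × (−871) = −1742 kJ

ΔH = −1742 kJ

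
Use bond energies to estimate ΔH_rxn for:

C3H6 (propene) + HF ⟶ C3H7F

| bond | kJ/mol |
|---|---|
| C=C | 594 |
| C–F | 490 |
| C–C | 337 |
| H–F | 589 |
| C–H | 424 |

Bonds broken (reactants):
  C–C: 1 × 337 = 337
  C–H: 6 × 424 = 2544
  C=C: 1 × 594 = 594
  H–F: 1 × 589 = 589
  Σ(broken) = 4064 kJ
Bonds formed (products):
  C–C: 2 × 337 = 674
  C–F: 1 × 490 = 490
  C–H: 7 × 424 = 2968
  Σ(formed) = 4132 kJ
ΔH = Σ(broken) − Σ(formed) = 4064 − 4132 = −68 kJ

ΔH ≈ −68 kJ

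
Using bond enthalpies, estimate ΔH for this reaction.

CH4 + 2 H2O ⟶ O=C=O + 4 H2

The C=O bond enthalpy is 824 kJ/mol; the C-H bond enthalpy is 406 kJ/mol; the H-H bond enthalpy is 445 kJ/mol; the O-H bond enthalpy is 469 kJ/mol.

ΔH ≈ +72 kJ

Bonds broken (reactants):
  C-H: 4 × 406 = 1624
  O-H: 4 × 469 = 1876
  Σ(broken) = 3500 kJ
Bonds formed (products):
  C=O: 2 × 824 = 1648
  H-H: 4 × 445 = 1780
  Σ(formed) = 3428 kJ
ΔH = Σ(broken) − Σ(formed) = 3500 − 3428 = +72 kJ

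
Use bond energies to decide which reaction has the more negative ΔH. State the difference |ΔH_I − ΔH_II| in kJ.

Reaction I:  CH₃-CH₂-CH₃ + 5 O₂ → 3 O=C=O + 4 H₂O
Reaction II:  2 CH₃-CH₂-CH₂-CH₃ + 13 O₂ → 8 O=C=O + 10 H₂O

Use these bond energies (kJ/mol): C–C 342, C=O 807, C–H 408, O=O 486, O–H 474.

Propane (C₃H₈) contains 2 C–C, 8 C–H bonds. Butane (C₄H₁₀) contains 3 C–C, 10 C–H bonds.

Reaction II, by 3606 kJ

Reaction I:
  Bonds broken (reactants):
    C–C: 2 × 342 = 684
    C–H: 8 × 408 = 3264
    O=O: 5 × 486 = 2430
    Σ(broken) = 6378 kJ
  Bonds formed (products):
    C=O: 6 × 807 = 4842
    O–H: 8 × 474 = 3792
    Σ(formed) = 8634 kJ
  ΔH_I = 6378 − 8634 = −2256 kJ
Reaction II:
  Bonds broken (reactants):
    C–C: 6 × 342 = 2052
    C–H: 20 × 408 = 8160
    O=O: 13 × 486 = 6318
    Σ(broken) = 16530 kJ
  Bonds formed (products):
    C=O: 16 × 807 = 12912
    O–H: 20 × 474 = 9480
    Σ(formed) = 22392 kJ
  ΔH_II = 16530 − 22392 = −5862 kJ
ΔH_I − ΔH_II = +3606 kJ, so reaction II has the more negative ΔH; |ΔH_I − ΔH_II| = 3606 kJ.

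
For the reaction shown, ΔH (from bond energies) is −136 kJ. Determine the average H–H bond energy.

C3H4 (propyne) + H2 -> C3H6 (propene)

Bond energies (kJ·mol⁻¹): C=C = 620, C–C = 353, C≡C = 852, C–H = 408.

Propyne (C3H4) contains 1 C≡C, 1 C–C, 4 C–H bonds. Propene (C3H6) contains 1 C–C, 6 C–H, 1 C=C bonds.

D(H–H) ≈ 448 kJ/mol

Let D be the H–H bond energy.
Σ(broken) = 1×852 + 1×353 + 4×408 + 1×D = 2837 + D
Σ(formed) = 1×353 + 6×408 + 1×620 = 3421
ΔH = Σ(broken) − Σ(formed) = (2837 + D) − (3421) = −584 + D
Setting this equal to −136 kJ gives D = 448 kJ/mol.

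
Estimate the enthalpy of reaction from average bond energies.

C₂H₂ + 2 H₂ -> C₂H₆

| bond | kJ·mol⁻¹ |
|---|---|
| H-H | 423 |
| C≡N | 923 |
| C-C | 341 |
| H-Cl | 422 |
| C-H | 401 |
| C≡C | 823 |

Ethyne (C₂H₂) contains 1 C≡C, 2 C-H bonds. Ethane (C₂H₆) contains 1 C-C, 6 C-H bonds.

Bonds broken (reactants):
  C≡C: 1 × 823 = 823
  C-H: 2 × 401 = 802
  H-H: 2 × 423 = 846
  Σ(broken) = 2471 kJ
Bonds formed (products):
  C-C: 1 × 341 = 341
  C-H: 6 × 401 = 2406
  Σ(formed) = 2747 kJ
ΔH = Σ(broken) − Σ(formed) = 2471 − 2747 = −276 kJ

ΔH ≈ −276 kJ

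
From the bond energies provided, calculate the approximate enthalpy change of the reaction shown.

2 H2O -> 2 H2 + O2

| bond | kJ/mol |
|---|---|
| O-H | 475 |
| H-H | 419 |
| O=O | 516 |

Bonds broken (reactants):
  O-H: 4 × 475 = 1900
  Σ(broken) = 1900 kJ
Bonds formed (products):
  H-H: 2 × 419 = 838
  O=O: 1 × 516 = 516
  Σ(formed) = 1354 kJ
ΔH = Σ(broken) − Σ(formed) = 1900 − 1354 = +546 kJ

ΔH ≈ +546 kJ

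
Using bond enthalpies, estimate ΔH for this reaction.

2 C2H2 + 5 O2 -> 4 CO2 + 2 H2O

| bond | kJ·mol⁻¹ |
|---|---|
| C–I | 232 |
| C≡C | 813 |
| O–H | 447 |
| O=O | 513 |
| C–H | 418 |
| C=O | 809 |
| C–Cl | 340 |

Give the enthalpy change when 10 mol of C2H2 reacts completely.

ΔH = −11985 kJ

Bonds broken (reactants):
  C≡C: 2 × 813 = 1626
  C–H: 4 × 418 = 1672
  O=O: 5 × 513 = 2565
  Σ(broken) = 5863 kJ
Bonds formed (products):
  C=O: 8 × 809 = 6472
  O–H: 4 × 447 = 1788
  Σ(formed) = 8260 kJ
ΔH = Σ(broken) − Σ(formed) = 5863 − 8260 = −2397 kJ
For 5× the reaction as written: 5 × (−2397) = −11985 kJ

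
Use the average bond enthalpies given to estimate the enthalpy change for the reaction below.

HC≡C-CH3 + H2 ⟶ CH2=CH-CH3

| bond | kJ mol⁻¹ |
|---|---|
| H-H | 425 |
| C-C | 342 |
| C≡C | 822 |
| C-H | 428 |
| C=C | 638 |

Bonds broken (reactants):
  C≡C: 1 × 822 = 822
  C-C: 1 × 342 = 342
  C-H: 4 × 428 = 1712
  H-H: 1 × 425 = 425
  Σ(broken) = 3301 kJ
Bonds formed (products):
  C-C: 1 × 342 = 342
  C-H: 6 × 428 = 2568
  C=C: 1 × 638 = 638
  Σ(formed) = 3548 kJ
ΔH = Σ(broken) − Σ(formed) = 3301 − 3548 = −247 kJ

ΔH ≈ −247 kJ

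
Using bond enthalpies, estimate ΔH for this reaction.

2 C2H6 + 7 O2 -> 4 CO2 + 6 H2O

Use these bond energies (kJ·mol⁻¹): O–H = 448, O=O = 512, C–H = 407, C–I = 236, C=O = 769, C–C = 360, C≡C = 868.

ΔH ≈ −2340 kJ

Bonds broken (reactants):
  C–C: 2 × 360 = 720
  C–H: 12 × 407 = 4884
  O=O: 7 × 512 = 3584
  Σ(broken) = 9188 kJ
Bonds formed (products):
  C=O: 8 × 769 = 6152
  O–H: 12 × 448 = 5376
  Σ(formed) = 11528 kJ
ΔH = Σ(broken) − Σ(formed) = 9188 − 11528 = −2340 kJ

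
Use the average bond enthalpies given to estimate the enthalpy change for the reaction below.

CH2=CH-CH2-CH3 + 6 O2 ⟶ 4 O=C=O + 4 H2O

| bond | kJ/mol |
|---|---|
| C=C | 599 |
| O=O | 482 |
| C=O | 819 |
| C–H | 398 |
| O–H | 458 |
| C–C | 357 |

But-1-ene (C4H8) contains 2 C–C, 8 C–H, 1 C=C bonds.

ΔH ≈ −2827 kJ

Bonds broken (reactants):
  C–C: 2 × 357 = 714
  C–H: 8 × 398 = 3184
  C=C: 1 × 599 = 599
  O=O: 6 × 482 = 2892
  Σ(broken) = 7389 kJ
Bonds formed (products):
  C=O: 8 × 819 = 6552
  O–H: 8 × 458 = 3664
  Σ(formed) = 10216 kJ
ΔH = Σ(broken) − Σ(formed) = 7389 − 10216 = −2827 kJ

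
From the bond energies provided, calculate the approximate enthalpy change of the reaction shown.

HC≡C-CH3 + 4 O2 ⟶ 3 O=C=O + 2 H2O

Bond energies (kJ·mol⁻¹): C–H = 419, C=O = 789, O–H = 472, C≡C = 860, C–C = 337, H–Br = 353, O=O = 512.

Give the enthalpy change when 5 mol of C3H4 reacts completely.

ΔH = −8505 kJ

Bonds broken (reactants):
  C≡C: 1 × 860 = 860
  C–C: 1 × 337 = 337
  C–H: 4 × 419 = 1676
  O=O: 4 × 512 = 2048
  Σ(broken) = 4921 kJ
Bonds formed (products):
  C=O: 6 × 789 = 4734
  O–H: 4 × 472 = 1888
  Σ(formed) = 6622 kJ
ΔH = Σ(broken) − Σ(formed) = 4921 − 6622 = −1701 kJ
For 5× the reaction as written: 5 × (−1701) = −8505 kJ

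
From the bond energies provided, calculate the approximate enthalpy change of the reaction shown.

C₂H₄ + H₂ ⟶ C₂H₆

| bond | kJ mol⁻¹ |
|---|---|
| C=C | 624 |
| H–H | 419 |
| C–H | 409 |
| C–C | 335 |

Bonds broken (reactants):
  C–H: 4 × 409 = 1636
  C=C: 1 × 624 = 624
  H–H: 1 × 419 = 419
  Σ(broken) = 2679 kJ
Bonds formed (products):
  C–C: 1 × 335 = 335
  C–H: 6 × 409 = 2454
  Σ(formed) = 2789 kJ
ΔH = Σ(broken) − Σ(formed) = 2679 − 2789 = −110 kJ

ΔH ≈ −110 kJ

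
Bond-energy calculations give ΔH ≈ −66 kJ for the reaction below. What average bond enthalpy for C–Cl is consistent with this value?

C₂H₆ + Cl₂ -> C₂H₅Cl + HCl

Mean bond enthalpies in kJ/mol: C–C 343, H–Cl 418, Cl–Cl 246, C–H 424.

D(C–Cl) ≈ 318 kJ/mol

Let D be the C–Cl bond energy.
Σ(broken) = 1×343 + 6×424 + 1×246 = 3133
Σ(formed) = 1×343 + 1×D + 5×424 + 1×418 = 2881 + D
ΔH = Σ(broken) − Σ(formed) = (3133) − (2881 + D) = +252 − D
Setting this equal to −66 kJ gives D = 318 kJ/mol.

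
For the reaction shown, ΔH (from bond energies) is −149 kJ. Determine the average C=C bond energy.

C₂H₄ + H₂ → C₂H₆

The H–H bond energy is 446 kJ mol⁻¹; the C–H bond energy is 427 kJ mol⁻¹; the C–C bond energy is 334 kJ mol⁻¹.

Let D be the C=C bond energy.
Σ(broken) = 4×427 + 1×D + 1×446 = 2154 + D
Σ(formed) = 1×334 + 6×427 = 2896
ΔH = Σ(broken) − Σ(formed) = (2154 + D) − (2896) = −742 + D
Setting this equal to −149 kJ gives D = 593 kJ/mol.

D(C=C) ≈ 593 kJ/mol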